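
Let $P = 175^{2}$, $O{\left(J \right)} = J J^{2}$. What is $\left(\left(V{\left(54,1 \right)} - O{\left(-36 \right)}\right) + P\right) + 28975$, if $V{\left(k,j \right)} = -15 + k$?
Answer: $106295$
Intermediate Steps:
$O{\left(J \right)} = J^{3}$
$P = 30625$
$\left(\left(V{\left(54,1 \right)} - O{\left(-36 \right)}\right) + P\right) + 28975 = \left(\left(\left(-15 + 54\right) - \left(-36\right)^{3}\right) + 30625\right) + 28975 = \left(\left(39 - -46656\right) + 30625\right) + 28975 = \left(\left(39 + 46656\right) + 30625\right) + 28975 = \left(46695 + 30625\right) + 28975 = 77320 + 28975 = 106295$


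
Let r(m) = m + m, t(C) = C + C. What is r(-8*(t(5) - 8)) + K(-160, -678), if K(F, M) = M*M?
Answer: 459652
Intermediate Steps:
t(C) = 2*C
K(F, M) = M²
r(m) = 2*m
r(-8*(t(5) - 8)) + K(-160, -678) = 2*(-8*(2*5 - 8)) + (-678)² = 2*(-8*(10 - 8)) + 459684 = 2*(-8*2) + 459684 = 2*(-16) + 459684 = -32 + 459684 = 459652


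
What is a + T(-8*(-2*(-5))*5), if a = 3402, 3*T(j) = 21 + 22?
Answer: 10249/3 ≈ 3416.3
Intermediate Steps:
T(j) = 43/3 (T(j) = (21 + 22)/3 = (⅓)*43 = 43/3)
a + T(-8*(-2*(-5))*5) = 3402 + 43/3 = 10249/3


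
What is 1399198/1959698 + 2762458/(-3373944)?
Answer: -9115364747/86998833012 ≈ -0.10478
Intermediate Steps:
1399198/1959698 + 2762458/(-3373944) = 1399198*(1/1959698) + 2762458*(-1/3373944) = 36821/51571 - 1381229/1686972 = -9115364747/86998833012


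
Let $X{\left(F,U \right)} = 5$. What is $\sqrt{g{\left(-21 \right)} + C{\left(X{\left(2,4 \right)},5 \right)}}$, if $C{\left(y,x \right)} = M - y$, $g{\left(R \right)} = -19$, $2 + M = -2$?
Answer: $2 i \sqrt{7} \approx 5.2915 i$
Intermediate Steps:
$M = -4$ ($M = -2 - 2 = -4$)
$C{\left(y,x \right)} = -4 - y$
$\sqrt{g{\left(-21 \right)} + C{\left(X{\left(2,4 \right)},5 \right)}} = \sqrt{-19 - 9} = \sqrt{-28} = 2 i \sqrt{7}$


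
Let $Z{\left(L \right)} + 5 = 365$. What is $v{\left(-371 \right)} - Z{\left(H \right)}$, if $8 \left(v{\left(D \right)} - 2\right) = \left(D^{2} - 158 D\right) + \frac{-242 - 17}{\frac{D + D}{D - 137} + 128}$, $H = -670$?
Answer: $\frac{6359341999}{263064} \approx 24174.0$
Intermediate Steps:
$Z{\left(L \right)} = 360$ ($Z{\left(L \right)} = -5 + 365 = 360$)
$v{\left(D \right)} = 2 - \frac{259}{8 \left(128 + \frac{2 D}{-137 + D}\right)} - \frac{79 D}{4} + \frac{D^{2}}{8}$ ($v{\left(D \right)} = 2 + \frac{\left(D^{2} - 158 D\right) + \frac{-242 - 17}{\frac{D + D}{D - 137} + 128}}{8} = 2 + \frac{\left(D^{2} - 158 D\right) - \frac{259}{\frac{2 D}{-137 + D} + 128}}{8} = 2 + \frac{\left(D^{2} - 158 D\right) - \frac{259}{128 + \frac{2 D}{-137 + D}}}{8} = 2 + \frac{D^{2} - \frac{259}{128 + \frac{2 D}{-137 + D}} - 158 D}{8} = 2 - \left(- \frac{D^{2}}{8} + \frac{79 D}{4} + \frac{259}{8 \left(128 + \frac{2 D}{-137 + D}\right)}\right) = 2 - \frac{259}{8 \left(128 + \frac{2 D}{-137 + D}\right)} - \frac{79 D}{4} + \frac{D^{2}}{8}$)
$v{\left(-371 \right)} - Z{\left(H \right)} = \frac{-245093 - 38076 \left(-371\right)^{2} + 130 \left(-371\right)^{3} + 2772509 \left(-371\right)}{16 \left(-8768 + 65 \left(-371\right)\right)} - 360 = \frac{-245093 - 5240818716 + 130 \left(-51064811\right) - 1028600839}{16 \left(-8768 - 24115\right)} - 360 = \frac{-245093 - 5240818716 - 6638425430 - 1028600839}{16 \left(-32883\right)} - 360 = \frac{1}{16} \left(- \frac{1}{32883}\right) \left(-12908090078\right) - 360 = \frac{6454045039}{263064} - 360 = \frac{6359341999}{263064}$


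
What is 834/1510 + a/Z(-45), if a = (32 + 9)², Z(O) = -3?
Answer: -1267904/2265 ≈ -559.78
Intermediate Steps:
a = 1681 (a = 41² = 1681)
834/1510 + a/Z(-45) = 834/1510 + 1681/(-3) = 834*(1/1510) + 1681*(-⅓) = 417/755 - 1681/3 = -1267904/2265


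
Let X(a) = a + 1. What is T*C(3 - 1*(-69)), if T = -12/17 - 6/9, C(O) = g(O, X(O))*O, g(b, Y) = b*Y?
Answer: -8830080/17 ≈ -5.1942e+5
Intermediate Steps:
X(a) = 1 + a
g(b, Y) = Y*b
C(O) = O²*(1 + O) (C(O) = ((1 + O)*O)*O = (O*(1 + O))*O = O²*(1 + O))
T = -70/51 (T = -12*1/17 - 6*⅑ = -12/17 - ⅔ = -70/51 ≈ -1.3725)
T*C(3 - 1*(-69)) = -70*(3 - 1*(-69))²*(1 + (3 - 1*(-69)))/51 = -70*(3 + 69)²*(1 + (3 + 69))/51 = -70*72²*(1 + 72)/51 = -120960*73/17 = -70/51*378432 = -8830080/17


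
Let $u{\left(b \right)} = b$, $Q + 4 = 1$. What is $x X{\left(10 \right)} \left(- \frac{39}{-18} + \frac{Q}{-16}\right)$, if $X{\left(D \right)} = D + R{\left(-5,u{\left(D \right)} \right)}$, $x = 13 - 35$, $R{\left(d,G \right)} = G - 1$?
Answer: $- \frac{23617}{24} \approx -984.04$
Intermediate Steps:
$Q = -3$ ($Q = -4 + 1 = -3$)
$R{\left(d,G \right)} = -1 + G$ ($R{\left(d,G \right)} = G - 1 = -1 + G$)
$x = -22$
$X{\left(D \right)} = -1 + 2 D$ ($X{\left(D \right)} = D + \left(-1 + D\right) = -1 + 2 D$)
$x X{\left(10 \right)} \left(- \frac{39}{-18} + \frac{Q}{-16}\right) = - 22 \left(-1 + 2 \cdot 10\right) \left(- \frac{39}{-18} - \frac{3}{-16}\right) = - 22 \left(-1 + 20\right) \left(\left(-39\right) \left(- \frac{1}{18}\right) - - \frac{3}{16}\right) = \left(-22\right) 19 \left(\frac{13}{6} + \frac{3}{16}\right) = \left(-418\right) \frac{113}{48} = - \frac{23617}{24}$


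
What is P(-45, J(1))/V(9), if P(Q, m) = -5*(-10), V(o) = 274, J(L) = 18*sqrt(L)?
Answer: 25/137 ≈ 0.18248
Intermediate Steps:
P(Q, m) = 50
P(-45, J(1))/V(9) = 50/274 = 50*(1/274) = 25/137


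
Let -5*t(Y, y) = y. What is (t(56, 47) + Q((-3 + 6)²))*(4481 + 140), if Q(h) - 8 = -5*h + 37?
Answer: -217187/5 ≈ -43437.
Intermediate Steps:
Q(h) = 45 - 5*h (Q(h) = 8 + (-5*h + 37) = 8 + (37 - 5*h) = 45 - 5*h)
t(Y, y) = -y/5
(t(56, 47) + Q((-3 + 6)²))*(4481 + 140) = (-⅕*47 + (45 - 5*(-3 + 6)²))*(4481 + 140) = (-47/5 + (45 - 5*3²))*4621 = (-47/5 + (45 - 5*9))*4621 = (-47/5 + (45 - 45))*4621 = (-47/5 + 0)*4621 = -47/5*4621 = -217187/5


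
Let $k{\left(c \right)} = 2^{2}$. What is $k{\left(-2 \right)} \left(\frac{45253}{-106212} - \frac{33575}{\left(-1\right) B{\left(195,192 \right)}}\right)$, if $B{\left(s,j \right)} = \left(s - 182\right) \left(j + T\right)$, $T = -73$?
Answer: $\frac{205650677}{2416323} \approx 85.109$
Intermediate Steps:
$B{\left(s,j \right)} = \left(-182 + s\right) \left(-73 + j\right)$ ($B{\left(s,j \right)} = \left(s - 182\right) \left(j - 73\right) = \left(-182 + s\right) \left(-73 + j\right)$)
$k{\left(c \right)} = 4$
$k{\left(-2 \right)} \left(\frac{45253}{-106212} - \frac{33575}{\left(-1\right) B{\left(195,192 \right)}}\right) = 4 \left(\frac{45253}{-106212} - \frac{33575}{\left(-1\right) \left(13286 - 34944 - 14235 + 192 \cdot 195\right)}\right) = 4 \left(45253 \left(- \frac{1}{106212}\right) - \frac{33575}{\left(-1\right) \left(13286 - 34944 - 14235 + 37440\right)}\right) = 4 \left(- \frac{45253}{106212} - \frac{33575}{\left(-1\right) 1547}\right) = 4 \left(- \frac{45253}{106212} - \frac{33575}{-1547}\right) = 4 \left(- \frac{45253}{106212} - - \frac{1975}{91}\right) = 4 \left(- \frac{45253}{106212} + \frac{1975}{91}\right) = 4 \cdot \frac{205650677}{9665292} = \frac{205650677}{2416323}$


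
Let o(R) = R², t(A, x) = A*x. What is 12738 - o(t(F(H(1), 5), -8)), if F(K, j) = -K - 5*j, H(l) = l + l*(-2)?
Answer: -24126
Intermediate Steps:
H(l) = -l (H(l) = l - 2*l = -l)
12738 - o(t(F(H(1), 5), -8)) = 12738 - ((-(-1) - 5*5)*(-8))² = 12738 - ((-1*(-1) - 25)*(-8))² = 12738 - ((1 - 25)*(-8))² = 12738 - (-24*(-8))² = 12738 - 1*192² = 12738 - 1*36864 = 12738 - 36864 = -24126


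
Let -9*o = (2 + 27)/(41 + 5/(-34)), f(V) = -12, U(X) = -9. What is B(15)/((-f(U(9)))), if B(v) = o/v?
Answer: -493/1125090 ≈ -0.00043819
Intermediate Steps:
o = -986/12501 (o = -(2 + 27)/(9*(41 + 5/(-34))) = -29/(9*(41 + 5*(-1/34))) = -29/(9*(41 - 5/34)) = -29/(9*1389/34) = -29*34/(9*1389) = -⅑*986/1389 = -986/12501 ≈ -0.078874)
B(v) = -986/(12501*v)
B(15)/((-f(U(9)))) = (-986/12501/15)/((-1*(-12))) = -986/12501*1/15/12 = -986/187515*1/12 = -493/1125090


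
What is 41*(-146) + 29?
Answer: -5957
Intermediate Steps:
41*(-146) + 29 = -5986 + 29 = -5957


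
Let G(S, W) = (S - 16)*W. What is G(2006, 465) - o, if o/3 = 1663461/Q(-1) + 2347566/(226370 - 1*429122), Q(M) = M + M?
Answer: 38529370717/11264 ≈ 3.4206e+6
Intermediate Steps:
G(S, W) = W*(-16 + S) (G(S, W) = (-16 + S)*W = W*(-16 + S))
Q(M) = 2*M
o = -28106228317/11264 (o = 3*(1663461/((2*(-1))) + 2347566/(226370 - 1*429122)) = 3*(1663461/(-2) + 2347566/(226370 - 429122)) = 3*(1663461*(-½) + 2347566/(-202752)) = 3*(-1663461/2 + 2347566*(-1/202752)) = 3*(-1663461/2 - 391261/33792) = 3*(-28106228317/33792) = -28106228317/11264 ≈ -2.4952e+6)
G(2006, 465) - o = 465*(-16 + 2006) - 1*(-28106228317/11264) = 465*1990 + 28106228317/11264 = 925350 + 28106228317/11264 = 38529370717/11264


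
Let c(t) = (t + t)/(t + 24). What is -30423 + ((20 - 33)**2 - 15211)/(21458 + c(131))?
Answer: -50598448053/1663126 ≈ -30424.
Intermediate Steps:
c(t) = 2*t/(24 + t) (c(t) = (2*t)/(24 + t) = 2*t/(24 + t))
-30423 + ((20 - 33)**2 - 15211)/(21458 + c(131)) = -30423 + ((20 - 33)**2 - 15211)/(21458 + 2*131/(24 + 131)) = -30423 + ((-13)**2 - 15211)/(21458 + 2*131/155) = -30423 + (169 - 15211)/(21458 + 2*131*(1/155)) = -30423 - 15042/(21458 + 262/155) = -30423 - 15042/3326252/155 = -30423 - 15042*155/3326252 = -30423 - 1165755/1663126 = -50598448053/1663126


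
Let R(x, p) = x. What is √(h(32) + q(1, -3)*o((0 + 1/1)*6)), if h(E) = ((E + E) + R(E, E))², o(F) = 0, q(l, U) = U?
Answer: 96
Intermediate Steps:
h(E) = 9*E² (h(E) = ((E + E) + E)² = (2*E + E)² = (3*E)² = 9*E²)
√(h(32) + q(1, -3)*o((0 + 1/1)*6)) = √(9*32² - 3*0) = √(9*1024 + 0) = √(9216 + 0) = √9216 = 96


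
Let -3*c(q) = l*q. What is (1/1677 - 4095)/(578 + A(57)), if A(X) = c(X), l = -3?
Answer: -6867314/1064895 ≈ -6.4488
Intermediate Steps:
c(q) = q (c(q) = -(-1)*q = q)
A(X) = X
(1/1677 - 4095)/(578 + A(57)) = (1/1677 - 4095)/(578 + 57) = (1/1677 - 4095)/635 = -6867314/1677*1/635 = -6867314/1064895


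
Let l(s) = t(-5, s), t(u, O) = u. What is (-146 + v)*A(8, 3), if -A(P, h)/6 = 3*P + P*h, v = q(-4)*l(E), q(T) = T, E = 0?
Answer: 36288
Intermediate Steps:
l(s) = -5
v = 20 (v = -4*(-5) = 20)
A(P, h) = -18*P - 6*P*h (A(P, h) = -6*(3*P + P*h) = -18*P - 6*P*h)
(-146 + v)*A(8, 3) = (-146 + 20)*(-6*8*(3 + 3)) = -(-756)*8*6 = -126*(-288) = 36288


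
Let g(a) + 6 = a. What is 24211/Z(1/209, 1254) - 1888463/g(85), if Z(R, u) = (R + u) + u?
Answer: -989481568278/41409667 ≈ -23895.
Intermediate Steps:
g(a) = -6 + a
Z(R, u) = R + 2*u
24211/Z(1/209, 1254) - 1888463/g(85) = 24211/(1/209 + 2*1254) - 1888463/(-6 + 85) = 24211/(1/209 + 2508) - 1888463/79 = 24211/(524173/209) - 1888463*1/79 = 24211*(209/524173) - 1888463/79 = 5060099/524173 - 1888463/79 = -989481568278/41409667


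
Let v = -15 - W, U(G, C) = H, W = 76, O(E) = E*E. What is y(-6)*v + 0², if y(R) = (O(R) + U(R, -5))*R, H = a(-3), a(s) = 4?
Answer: 21840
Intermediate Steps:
O(E) = E²
H = 4
U(G, C) = 4
v = -91 (v = -15 - 1*76 = -15 - 76 = -91)
y(R) = R*(4 + R²) (y(R) = (R² + 4)*R = (4 + R²)*R = R*(4 + R²))
y(-6)*v + 0² = -6*(4 + (-6)²)*(-91) + 0² = -6*(4 + 36)*(-91) + 0 = -6*40*(-91) + 0 = -240*(-91) + 0 = 21840 + 0 = 21840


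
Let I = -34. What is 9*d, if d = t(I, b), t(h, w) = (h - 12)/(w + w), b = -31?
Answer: 207/31 ≈ 6.6774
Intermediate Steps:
t(h, w) = (-12 + h)/(2*w) (t(h, w) = (-12 + h)/((2*w)) = (-12 + h)*(1/(2*w)) = (-12 + h)/(2*w))
d = 23/31 (d = (½)*(-12 - 34)/(-31) = (½)*(-1/31)*(-46) = 23/31 ≈ 0.74194)
9*d = 9*(23/31) = 207/31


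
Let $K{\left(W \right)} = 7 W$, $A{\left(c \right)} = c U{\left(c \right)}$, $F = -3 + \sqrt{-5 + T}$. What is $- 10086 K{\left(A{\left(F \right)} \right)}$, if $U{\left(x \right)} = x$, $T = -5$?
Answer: $70602 + 423612 i \sqrt{10} \approx 70602.0 + 1.3396 \cdot 10^{6} i$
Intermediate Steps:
$F = -3 + i \sqrt{10}$ ($F = -3 + \sqrt{-5 - 5} = -3 + \sqrt{-10} = -3 + i \sqrt{10} \approx -3.0 + 3.1623 i$)
$A{\left(c \right)} = c^{2}$ ($A{\left(c \right)} = c c = c^{2}$)
$- 10086 K{\left(A{\left(F \right)} \right)} = - 10086 \cdot 7 \left(-3 + i \sqrt{10}\right)^{2} = - 70602 \left(-3 + i \sqrt{10}\right)^{2}$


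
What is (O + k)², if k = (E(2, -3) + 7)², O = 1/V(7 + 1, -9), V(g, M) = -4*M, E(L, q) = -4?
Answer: 105625/1296 ≈ 81.501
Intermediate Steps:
O = 1/36 (O = 1/(-4*(-9)) = 1/36 ≈ 0.027778)
k = 9 (k = (-4 + 7)² = 3² = 9)
(O + k)² = (1/36 + 9)² = (325/36)² = 105625/1296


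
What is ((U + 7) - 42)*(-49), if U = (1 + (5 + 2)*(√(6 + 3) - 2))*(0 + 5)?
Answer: -245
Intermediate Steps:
U = 40 (U = (1 + 7*(√9 - 2))*5 = (1 + 7*(3 - 2))*5 = (1 + 7*1)*5 = (1 + 7)*5 = 8*5 = 40)
((U + 7) - 42)*(-49) = ((40 + 7) - 42)*(-49) = (47 - 42)*(-49) = 5*(-49) = -245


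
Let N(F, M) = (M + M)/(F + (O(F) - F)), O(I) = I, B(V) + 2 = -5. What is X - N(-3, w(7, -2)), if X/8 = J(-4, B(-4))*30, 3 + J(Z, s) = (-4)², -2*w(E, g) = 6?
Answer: 3118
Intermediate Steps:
B(V) = -7 (B(V) = -2 - 5 = -7)
w(E, g) = -3 (w(E, g) = -½*6 = -3)
J(Z, s) = 13 (J(Z, s) = -3 + (-4)² = -3 + 16 = 13)
X = 3120 (X = 8*(13*30) = 8*390 = 3120)
N(F, M) = 2*M/F (N(F, M) = (M + M)/(F + (F - F)) = (2*M)/(F + 0) = (2*M)/F = 2*M/F)
X - N(-3, w(7, -2)) = 3120 - 2*(-3)/(-3) = 3120 - 2*(-3)*(-1)/3 = 3120 - 1*2 = 3120 - 2 = 3118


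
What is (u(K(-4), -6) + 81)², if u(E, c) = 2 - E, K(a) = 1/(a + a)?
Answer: 442225/64 ≈ 6909.8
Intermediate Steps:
K(a) = 1/(2*a)
(u(K(-4), -6) + 81)² = ((2 - 1/(2*(-4))) + 81)² = ((2 - (-1)/(2*4)) + 81)² = ((2 - 1*(-⅛)) + 81)² = ((2 + ⅛) + 81)² = (17/8 + 81)² = (665/8)² = 442225/64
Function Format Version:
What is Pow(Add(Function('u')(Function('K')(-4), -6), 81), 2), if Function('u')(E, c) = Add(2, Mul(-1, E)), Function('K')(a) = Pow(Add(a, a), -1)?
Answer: Rational(442225, 64) ≈ 6909.8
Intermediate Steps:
Function('K')(a) = Mul(Rational(1, 2), Pow(a, -1)) (Function('K')(a) = Pow(Mul(2, a), -1) = Mul(Rational(1, 2), Pow(a, -1)))
Pow(Add(Function('u')(Function('K')(-4), -6), 81), 2) = Pow(Add(Add(2, Mul(-1, Mul(Rational(1, 2), Pow(-4, -1)))), 81), 2) = Pow(Add(Add(2, Mul(-1, Mul(Rational(1, 2), Rational(-1, 4)))), 81), 2) = Pow(Add(Add(2, Mul(-1, Rational(-1, 8))), 81), 2) = Pow(Add(Add(2, Rational(1, 8)), 81), 2) = Pow(Add(Rational(17, 8), 81), 2) = Pow(Rational(665, 8), 2) = Rational(442225, 64)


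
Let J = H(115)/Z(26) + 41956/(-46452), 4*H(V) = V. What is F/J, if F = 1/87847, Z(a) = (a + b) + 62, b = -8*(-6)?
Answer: -6317472/383937158287 ≈ -1.6454e-5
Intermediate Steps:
b = 48
H(V) = V/4
Z(a) = 110 + a (Z(a) = (a + 48) + 62 = (48 + a) + 62 = 110 + a)
J = -4370521/6317472 (J = ((¼)*115)/(110 + 26) + 41956/(-46452) = (115/4)/136 + 41956*(-1/46452) = (115/4)*(1/136) - 10489/11613 = 115/544 - 10489/11613 = -4370521/6317472 ≈ -0.69181)
F = 1/87847 ≈ 1.1383e-5
F/J = 1/(87847*(-4370521/6317472)) = (1/87847)*(-6317472/4370521) = -6317472/383937158287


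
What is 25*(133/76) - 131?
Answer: -349/4 ≈ -87.250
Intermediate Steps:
25*(133/76) - 131 = 25*(133*(1/76)) - 131 = 25*(7/4) - 131 = 175/4 - 131 = -349/4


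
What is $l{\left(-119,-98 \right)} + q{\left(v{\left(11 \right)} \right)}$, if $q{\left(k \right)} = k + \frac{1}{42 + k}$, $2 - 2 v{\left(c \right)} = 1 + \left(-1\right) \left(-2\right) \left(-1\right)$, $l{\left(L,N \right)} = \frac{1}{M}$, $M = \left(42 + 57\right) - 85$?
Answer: $\frac{971}{609} \approx 1.5944$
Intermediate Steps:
$M = 14$ ($M = 99 - 85 = 14$)
$l{\left(L,N \right)} = \frac{1}{14}$
$v{\left(c \right)} = \frac{3}{2}$ ($v{\left(c \right)} = 1 - \frac{1 + \left(-1\right) \left(-2\right) \left(-1\right)}{2} = 1 - \frac{1 + 2 \left(-1\right)}{2} = 1 - \frac{1 - 2}{2} = 1 - - \frac{1}{2} = 1 + \frac{1}{2} = \frac{3}{2}$)
$l{\left(-119,-98 \right)} + q{\left(v{\left(11 \right)} \right)} = \frac{1}{14} + \frac{1 + \left(\frac{3}{2}\right)^{2} + 42 \cdot \frac{3}{2}}{42 + \frac{3}{2}} = \frac{1}{14} + \frac{1 + \frac{9}{4} + 63}{\frac{87}{2}} = \frac{1}{14} + \frac{2}{87} \cdot \frac{265}{4} = \frac{1}{14} + \frac{265}{174} = \frac{971}{609}$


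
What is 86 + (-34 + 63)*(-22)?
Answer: -552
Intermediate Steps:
86 + (-34 + 63)*(-22) = 86 + 29*(-22) = 86 - 638 = -552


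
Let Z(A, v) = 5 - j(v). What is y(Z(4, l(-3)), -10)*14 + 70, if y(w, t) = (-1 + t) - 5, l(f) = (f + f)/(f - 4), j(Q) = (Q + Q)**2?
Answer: -154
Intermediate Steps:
j(Q) = 4*Q**2 (j(Q) = (2*Q)**2 = 4*Q**2)
l(f) = 2*f/(-4 + f) (l(f) = (2*f)/(-4 + f) = 2*f/(-4 + f))
Z(A, v) = 5 - 4*v**2
y(w, t) = -6 + t
y(Z(4, l(-3)), -10)*14 + 70 = (-6 - 10)*14 + 70 = -16*14 + 70 = -224 + 70 = -154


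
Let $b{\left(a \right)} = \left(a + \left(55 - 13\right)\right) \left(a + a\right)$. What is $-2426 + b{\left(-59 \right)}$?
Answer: $-420$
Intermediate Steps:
$b{\left(a \right)} = 2 a \left(42 + a\right)$ ($b{\left(a \right)} = \left(a + \left(55 - 13\right)\right) 2 a = \left(a + 42\right) 2 a = \left(42 + a\right) 2 a = 2 a \left(42 + a\right)$)
$-2426 + b{\left(-59 \right)} = -2426 + 2 \left(-59\right) \left(42 - 59\right) = -2426 + 2 \left(-59\right) \left(-17\right) = -2426 + 2006 = -420$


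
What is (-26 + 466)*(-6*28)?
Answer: -73920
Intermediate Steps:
(-26 + 466)*(-6*28) = 440*(-168) = -73920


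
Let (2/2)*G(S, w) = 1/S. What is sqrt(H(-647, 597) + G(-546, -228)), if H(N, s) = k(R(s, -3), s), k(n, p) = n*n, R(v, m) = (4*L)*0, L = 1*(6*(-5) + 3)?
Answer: I*sqrt(546)/546 ≈ 0.042796*I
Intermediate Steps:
L = -27 (L = 1*(-30 + 3) = 1*(-27) = -27)
G(S, w) = 1/S
R(v, m) = 0 (R(v, m) = (4*(-27))*0 = -108*0 = 0)
k(n, p) = n**2
H(N, s) = 0 (H(N, s) = 0**2 = 0)
sqrt(H(-647, 597) + G(-546, -228)) = sqrt(0 + 1/(-546)) = sqrt(0 - 1/546) = sqrt(-1/546) = I*sqrt(546)/546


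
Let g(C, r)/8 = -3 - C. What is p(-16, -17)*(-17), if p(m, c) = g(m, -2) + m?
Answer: -1496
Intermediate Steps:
g(C, r) = -24 - 8*C (g(C, r) = 8*(-3 - C) = -24 - 8*C)
p(m, c) = -24 - 7*m (p(m, c) = (-24 - 8*m) + m = -24 - 7*m)
p(-16, -17)*(-17) = (-24 - 7*(-16))*(-17) = (-24 + 112)*(-17) = 88*(-17) = -1496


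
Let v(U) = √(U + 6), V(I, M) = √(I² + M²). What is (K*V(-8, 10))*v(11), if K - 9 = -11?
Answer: -4*√697 ≈ -105.60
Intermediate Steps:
K = -2 (K = 9 - 11 = -2)
v(U) = √(6 + U)
(K*V(-8, 10))*v(11) = (-2*√((-8)² + 10²))*√(6 + 11) = (-2*√(64 + 100))*√17 = (-4*√41)*√17 = -4*√697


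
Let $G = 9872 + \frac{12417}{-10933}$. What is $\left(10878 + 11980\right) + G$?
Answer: $\frac{357824673}{10933} \approx 32729.0$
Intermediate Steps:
$G = \frac{107918159}{10933}$ ($G = 9872 + 12417 \left(- \frac{1}{10933}\right) = 9872 - \frac{12417}{10933} = \frac{107918159}{10933} \approx 9870.9$)
$\left(10878 + 11980\right) + G = \left(10878 + 11980\right) + \frac{107918159}{10933} = 22858 + \frac{107918159}{10933} = \frac{357824673}{10933}$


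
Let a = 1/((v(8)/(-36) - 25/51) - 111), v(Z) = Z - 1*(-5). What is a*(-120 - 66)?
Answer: 113832/68453 ≈ 1.6629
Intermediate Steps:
v(Z) = 5 + Z (v(Z) = Z + 5 = 5 + Z)
a = -612/68453 (a = 1/(((5 + 8)/(-36) - 25/51) - 111) = 1/((13*(-1/36) - 25*1/51) - 111) = 1/((-13/36 - 25/51) - 111) = 1/(-521/612 - 111) = 1/(-68453/612) = -612/68453 ≈ -0.0089404)
a*(-120 - 66) = -612*(-120 - 66)/68453 = -612/68453*(-186) = 113832/68453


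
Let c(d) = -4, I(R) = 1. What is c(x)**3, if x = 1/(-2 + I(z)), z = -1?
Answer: -64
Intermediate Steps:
x = -1 (x = 1/(-2 + 1) = 1/(-1) = -1)
c(x)**3 = (-4)**3 = -64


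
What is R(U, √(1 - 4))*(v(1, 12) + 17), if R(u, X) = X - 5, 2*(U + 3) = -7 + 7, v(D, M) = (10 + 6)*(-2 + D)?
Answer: -5 + I*√3 ≈ -5.0 + 1.732*I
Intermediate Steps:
v(D, M) = -32 + 16*D (v(D, M) = 16*(-2 + D) = -32 + 16*D)
U = -3 (U = -3 + (-7 + 7)/2 = -3 + (½)*0 = -3 + 0 = -3)
R(u, X) = -5 + X
R(U, √(1 - 4))*(v(1, 12) + 17) = (-5 + √(1 - 4))*((-32 + 16*1) + 17) = (-5 + √(-3))*((-32 + 16) + 17) = (-5 + I*√3)*(-16 + 17) = (-5 + I*√3)*1 = -5 + I*√3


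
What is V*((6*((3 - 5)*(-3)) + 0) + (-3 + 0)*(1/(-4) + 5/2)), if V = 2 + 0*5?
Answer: 117/2 ≈ 58.500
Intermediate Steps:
V = 2 (V = 2 + 0 = 2)
V*((6*((3 - 5)*(-3)) + 0) + (-3 + 0)*(1/(-4) + 5/2)) = 2*((6*((3 - 5)*(-3)) + 0) + (-3 + 0)*(1/(-4) + 5/2)) = 2*((6*(-2*(-3)) + 0) - 3*(1*(-¼) + 5*(½))) = 2*((6*6 + 0) - 3*(-¼ + 5/2)) = 2*((36 + 0) - 3*9/4) = 2*(36 - 27/4) = 2*(117/4) = 117/2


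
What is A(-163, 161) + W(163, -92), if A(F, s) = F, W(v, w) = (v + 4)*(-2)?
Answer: -497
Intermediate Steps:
W(v, w) = -8 - 2*v (W(v, w) = (4 + v)*(-2) = -8 - 2*v)
A(-163, 161) + W(163, -92) = -163 + (-8 - 2*163) = -163 + (-8 - 326) = -163 - 334 = -497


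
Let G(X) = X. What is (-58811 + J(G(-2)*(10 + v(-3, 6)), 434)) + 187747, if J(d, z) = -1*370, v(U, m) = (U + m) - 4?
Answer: 128566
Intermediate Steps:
v(U, m) = -4 + U + m
J(d, z) = -370
(-58811 + J(G(-2)*(10 + v(-3, 6)), 434)) + 187747 = (-58811 - 370) + 187747 = -59181 + 187747 = 128566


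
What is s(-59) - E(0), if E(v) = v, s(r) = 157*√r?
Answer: 157*I*√59 ≈ 1205.9*I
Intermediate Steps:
s(-59) - E(0) = 157*√(-59) - 1*0 = 157*(I*√59) + 0 = 157*I*√59 + 0 = 157*I*√59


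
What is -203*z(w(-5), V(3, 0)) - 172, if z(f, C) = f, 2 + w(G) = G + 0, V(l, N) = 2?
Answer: 1249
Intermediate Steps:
w(G) = -2 + G (w(G) = -2 + (G + 0) = -2 + G)
-203*z(w(-5), V(3, 0)) - 172 = -203*(-2 - 5) - 172 = -203*(-7) - 172 = 1421 - 172 = 1249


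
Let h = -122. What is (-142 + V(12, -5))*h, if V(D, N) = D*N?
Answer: 24644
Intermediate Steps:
(-142 + V(12, -5))*h = (-142 + 12*(-5))*(-122) = (-142 - 60)*(-122) = -202*(-122) = 24644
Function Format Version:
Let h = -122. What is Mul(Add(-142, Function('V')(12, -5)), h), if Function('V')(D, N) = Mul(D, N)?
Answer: 24644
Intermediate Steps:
Mul(Add(-142, Function('V')(12, -5)), h) = Mul(Add(-142, Mul(12, -5)), -122) = Mul(Add(-142, -60), -122) = Mul(-202, -122) = 24644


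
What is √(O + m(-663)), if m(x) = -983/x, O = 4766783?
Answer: 16*√8184885501/663 ≈ 2183.3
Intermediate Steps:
√(O + m(-663)) = √(4766783 - 983/(-663)) = √(4766783 - 983*(-1/663)) = √(4766783 + 983/663) = √(3160378112/663) = 16*√8184885501/663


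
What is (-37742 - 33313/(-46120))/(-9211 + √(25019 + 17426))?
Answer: 16032921993397/3910979505120 + 1740627727*√42445/3910979505120 ≈ 4.1912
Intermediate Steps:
(-37742 - 33313/(-46120))/(-9211 + √(25019 + 17426)) = (-37742 - 33313*(-1/46120))/(-9211 + √42445) = (-37742 + 33313/46120)/(-9211 + √42445) = -1740627727/(46120*(-9211 + √42445))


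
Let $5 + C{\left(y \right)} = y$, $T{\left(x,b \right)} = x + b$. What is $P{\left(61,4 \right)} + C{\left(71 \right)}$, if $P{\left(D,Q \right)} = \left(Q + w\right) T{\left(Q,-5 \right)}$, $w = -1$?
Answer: $63$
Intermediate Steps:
$T{\left(x,b \right)} = b + x$
$C{\left(y \right)} = -5 + y$
$P{\left(D,Q \right)} = \left(-1 + Q\right) \left(-5 + Q\right)$ ($P{\left(D,Q \right)} = \left(Q - 1\right) \left(-5 + Q\right) = \left(-1 + Q\right) \left(-5 + Q\right)$)
$P{\left(61,4 \right)} + C{\left(71 \right)} = \left(-1 + 4\right) \left(-5 + 4\right) + \left(-5 + 71\right) = 3 \left(-1\right) + 66 = -3 + 66 = 63$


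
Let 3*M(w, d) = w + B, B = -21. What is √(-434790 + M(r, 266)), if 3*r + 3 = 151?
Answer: 5*I*√156521/3 ≈ 659.38*I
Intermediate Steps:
r = 148/3 (r = -1 + (⅓)*151 = -1 + 151/3 = 148/3 ≈ 49.333)
M(w, d) = -7 + w/3 (M(w, d) = (w - 21)/3 = (-21 + w)/3 = -7 + w/3)
√(-434790 + M(r, 266)) = √(-434790 + (-7 + (⅓)*(148/3))) = √(-434790 + (-7 + 148/9)) = √(-434790 + 85/9) = √(-3913025/9) = 5*I*√156521/3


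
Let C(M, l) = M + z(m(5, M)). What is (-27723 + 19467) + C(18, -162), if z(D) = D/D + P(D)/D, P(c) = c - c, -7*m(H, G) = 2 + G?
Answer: -8237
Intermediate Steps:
m(H, G) = -2/7 - G/7 (m(H, G) = -(2 + G)/7 = -2/7 - G/7)
P(c) = 0
z(D) = 1 (z(D) = D/D + 0/D = 1 + 0 = 1)
C(M, l) = 1 + M (C(M, l) = M + 1 = 1 + M)
(-27723 + 19467) + C(18, -162) = (-27723 + 19467) + (1 + 18) = -8256 + 19 = -8237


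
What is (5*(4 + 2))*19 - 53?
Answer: 517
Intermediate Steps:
(5*(4 + 2))*19 - 53 = (5*6)*19 - 53 = 30*19 - 53 = 570 - 53 = 517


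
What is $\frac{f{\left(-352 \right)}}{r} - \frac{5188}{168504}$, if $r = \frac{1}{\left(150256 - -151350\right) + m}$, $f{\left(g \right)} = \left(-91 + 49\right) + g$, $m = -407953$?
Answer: $\frac{1765109645171}{42126} \approx 4.1901 \cdot 10^{7}$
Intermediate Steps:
$f{\left(g \right)} = -42 + g$
$r = - \frac{1}{106347}$ ($r = \frac{1}{\left(150256 - -151350\right) - 407953} = \frac{1}{\left(150256 + 151350\right) - 407953} = \frac{1}{301606 - 407953} = \frac{1}{-106347} = - \frac{1}{106347} \approx -9.4032 \cdot 10^{-6}$)
$\frac{f{\left(-352 \right)}}{r} - \frac{5188}{168504} = \frac{-42 - 352}{- \frac{1}{106347}} - \frac{5188}{168504} = \left(-394\right) \left(-106347\right) - \frac{1297}{42126} = 41900718 - \frac{1297}{42126} = \frac{1765109645171}{42126}$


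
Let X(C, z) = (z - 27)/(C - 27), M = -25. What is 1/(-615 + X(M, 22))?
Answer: -52/31975 ≈ -0.0016263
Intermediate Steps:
X(C, z) = (-27 + z)/(-27 + C)
1/(-615 + X(M, 22)) = 1/(-615 + (-27 + 22)/(-27 - 25)) = 1/(-615 - 5/(-52)) = 1/(-615 - 1/52*(-5)) = 1/(-615 + 5/52) = 1/(-31975/52) = -52/31975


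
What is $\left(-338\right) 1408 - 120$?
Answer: $-476024$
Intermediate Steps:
$\left(-338\right) 1408 - 120 = -475904 - 120 = -476024$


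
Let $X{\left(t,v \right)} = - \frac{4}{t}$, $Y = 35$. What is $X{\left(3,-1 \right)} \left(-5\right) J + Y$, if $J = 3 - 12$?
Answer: $-25$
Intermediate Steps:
$J = -9$ ($J = 3 - 12 = -9$)
$X{\left(3,-1 \right)} \left(-5\right) J + Y = - \frac{4}{3} \left(-5\right) \left(-9\right) + 35 = \left(-4\right) \frac{1}{3} \left(-5\right) \left(-9\right) + 35 = \left(- \frac{4}{3}\right) \left(-5\right) \left(-9\right) + 35 = \frac{20}{3} \left(-9\right) + 35 = -60 + 35 = -25$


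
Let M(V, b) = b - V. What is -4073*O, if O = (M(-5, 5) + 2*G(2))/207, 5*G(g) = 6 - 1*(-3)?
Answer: -276964/1035 ≈ -267.60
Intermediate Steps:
G(g) = 9/5 (G(g) = (6 - 1*(-3))/5 = (6 + 3)/5 = (1/5)*9 = 9/5)
O = 68/1035 (O = ((5 - 1*(-5)) + 2*(9/5))/207 = ((5 + 5) + 18/5)*(1/207) = (10 + 18/5)*(1/207) = (68/5)*(1/207) = 68/1035 ≈ 0.065701)
-4073*O = -4073*68/1035 = -276964/1035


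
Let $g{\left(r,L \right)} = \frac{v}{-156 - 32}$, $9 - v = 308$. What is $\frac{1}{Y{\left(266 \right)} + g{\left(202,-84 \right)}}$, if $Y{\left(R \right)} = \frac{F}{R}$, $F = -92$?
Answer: $\frac{25004}{31119} \approx 0.8035$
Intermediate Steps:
$v = -299$ ($v = 9 - 308 = -299$)
$g{\left(r,L \right)} = \frac{299}{188}$ ($g{\left(r,L \right)} = - \frac{299}{-156 - 32} = - \frac{299}{-188} = \left(-299\right) \left(- \frac{1}{188}\right) = \frac{299}{188}$)
$Y{\left(R \right)} = - \frac{92}{R}$
$\frac{1}{Y{\left(266 \right)} + g{\left(202,-84 \right)}} = \frac{1}{- \frac{92}{266} + \frac{299}{188}} = \frac{1}{\left(-92\right) \frac{1}{266} + \frac{299}{188}} = \frac{1}{- \frac{46}{133} + \frac{299}{188}} = \frac{1}{\frac{31119}{25004}} = \frac{25004}{31119}$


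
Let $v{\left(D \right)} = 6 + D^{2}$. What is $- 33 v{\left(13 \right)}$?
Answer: $-5775$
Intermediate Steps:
$- 33 v{\left(13 \right)} = - 33 \left(6 + 13^{2}\right) = - 33 \left(6 + 169\right) = \left(-33\right) 175 = -5775$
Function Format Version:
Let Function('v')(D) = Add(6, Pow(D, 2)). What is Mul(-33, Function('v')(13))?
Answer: -5775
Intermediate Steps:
Mul(-33, Function('v')(13)) = Mul(-33, Add(6, Pow(13, 2))) = Mul(-33, Add(6, 169)) = Mul(-33, 175) = -5775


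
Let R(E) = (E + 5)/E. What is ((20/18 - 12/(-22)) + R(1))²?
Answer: 574564/9801 ≈ 58.623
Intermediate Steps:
R(E) = (5 + E)/E
((20/18 - 12/(-22)) + R(1))² = ((20/18 - 12/(-22)) + (5 + 1)/1)² = ((20*(1/18) - 12*(-1/22)) + 1*6)² = ((10/9 + 6/11) + 6)² = (164/99 + 6)² = (758/99)² = 574564/9801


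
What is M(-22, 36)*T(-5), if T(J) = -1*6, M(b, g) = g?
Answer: -216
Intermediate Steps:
T(J) = -6
M(-22, 36)*T(-5) = 36*(-6) = -216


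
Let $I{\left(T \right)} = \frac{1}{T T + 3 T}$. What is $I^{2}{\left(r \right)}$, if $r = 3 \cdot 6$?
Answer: $\frac{1}{142884} \approx 6.9987 \cdot 10^{-6}$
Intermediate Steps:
$r = 18$
$I{\left(T \right)} = \frac{1}{T^{2} + 3 T}$
$I^{2}{\left(r \right)} = \left(\frac{1}{18 \left(3 + 18\right)}\right)^{2} = \left(\frac{1}{18 \cdot 21}\right)^{2} = \left(\frac{1}{18} \cdot \frac{1}{21}\right)^{2} = \left(\frac{1}{378}\right)^{2} = \frac{1}{142884}$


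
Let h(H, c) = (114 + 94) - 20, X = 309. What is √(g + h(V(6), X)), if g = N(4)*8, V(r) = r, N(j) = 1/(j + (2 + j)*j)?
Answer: √9226/7 ≈ 13.722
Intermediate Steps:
N(j) = 1/(j + j*(2 + j))
g = 2/7 (g = (1/(4*(3 + 4)))*8 = ((¼)/7)*8 = ((¼)*(⅐))*8 = (1/28)*8 = 2/7 ≈ 0.28571)
h(H, c) = 188 (h(H, c) = 208 - 20 = 188)
√(g + h(V(6), X)) = √(2/7 + 188) = √(1318/7) = √9226/7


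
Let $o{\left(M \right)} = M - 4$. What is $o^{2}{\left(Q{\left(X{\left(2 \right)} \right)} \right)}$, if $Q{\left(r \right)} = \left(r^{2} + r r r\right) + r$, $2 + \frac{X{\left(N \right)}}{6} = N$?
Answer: $16$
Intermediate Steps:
$X{\left(N \right)} = -12 + 6 N$
$Q{\left(r \right)} = r + r^{2} + r^{3}$ ($Q{\left(r \right)} = \left(r^{2} + r^{2} r\right) + r = \left(r^{2} + r^{3}\right) + r = r + r^{2} + r^{3}$)
$o{\left(M \right)} = -4 + M$ ($o{\left(M \right)} = M - 4 = -4 + M$)
$o^{2}{\left(Q{\left(X{\left(2 \right)} \right)} \right)} = \left(-4 + \left(-12 + 6 \cdot 2\right) \left(1 + \left(-12 + 6 \cdot 2\right) + \left(-12 + 6 \cdot 2\right)^{2}\right)\right)^{2} = \left(-4 + \left(-12 + 12\right) \left(1 + \left(-12 + 12\right) + \left(-12 + 12\right)^{2}\right)\right)^{2} = \left(-4 + 0 \left(1 + 0 + 0^{2}\right)\right)^{2} = \left(-4 + 0 \left(1 + 0 + 0\right)\right)^{2} = \left(-4 + 0 \cdot 1\right)^{2} = \left(-4 + 0\right)^{2} = \left(-4\right)^{2} = 16$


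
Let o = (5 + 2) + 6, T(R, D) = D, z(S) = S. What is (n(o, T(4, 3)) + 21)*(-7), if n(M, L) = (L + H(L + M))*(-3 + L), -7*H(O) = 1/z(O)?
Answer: -147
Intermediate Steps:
o = 13 (o = 7 + 6 = 13)
H(O) = -1/(7*O)
n(M, L) = (-3 + L)*(L - 1/(7*(L + M))) (n(M, L) = (L - 1/(7*(L + M)))*(-3 + L) = (-3 + L)*(L - 1/(7*(L + M))))
(n(o, T(4, 3)) + 21)*(-7) = ((3/7 - ⅐*3 + 3*(-3 + 3)*(3 + 13))/(3 + 13) + 21)*(-7) = ((3/7 - 3/7 + 3*0*16)/16 + 21)*(-7) = ((3/7 - 3/7 + 0)/16 + 21)*(-7) = ((1/16)*0 + 21)*(-7) = (0 + 21)*(-7) = 21*(-7) = -147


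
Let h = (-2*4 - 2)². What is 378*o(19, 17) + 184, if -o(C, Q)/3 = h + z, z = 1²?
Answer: -114350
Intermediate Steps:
z = 1
h = 100 (h = (-8 - 2)² = (-10)² = 100)
o(C, Q) = -303 (o(C, Q) = -3*(100 + 1) = -3*101 = -303)
378*o(19, 17) + 184 = 378*(-303) + 184 = -114534 + 184 = -114350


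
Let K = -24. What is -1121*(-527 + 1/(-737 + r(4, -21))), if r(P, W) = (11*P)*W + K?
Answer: 995443516/1685 ≈ 5.9077e+5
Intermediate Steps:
r(P, W) = -24 + 11*P*W (r(P, W) = (11*P)*W - 24 = 11*P*W - 24 = -24 + 11*P*W)
-1121*(-527 + 1/(-737 + r(4, -21))) = -1121*(-527 + 1/(-737 + (-24 + 11*4*(-21)))) = -1121*(-527 + 1/(-737 + (-24 - 924))) = -1121*(-527 + 1/(-737 - 948)) = -1121*(-527 + 1/(-1685)) = -1121*(-527 - 1/1685) = -1121*(-887996/1685) = 995443516/1685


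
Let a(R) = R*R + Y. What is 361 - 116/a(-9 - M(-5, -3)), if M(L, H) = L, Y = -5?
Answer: 3855/11 ≈ 350.45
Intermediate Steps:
a(R) = -5 + R**2 (a(R) = R*R - 5 = R**2 - 5 = -5 + R**2)
361 - 116/a(-9 - M(-5, -3)) = 361 - 116/(-5 + (-9 - 1*(-5))**2) = 361 - 116/(-5 + (-9 + 5)**2) = 361 - 116/(-5 + (-4)**2) = 361 - 116/(-5 + 16) = 361 - 116/11 = 3855/11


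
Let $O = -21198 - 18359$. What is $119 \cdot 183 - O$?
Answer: $61334$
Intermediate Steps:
$O = -39557$ ($O = -21198 - 18359 = -39557$)
$119 \cdot 183 - O = 119 \cdot 183 - -39557 = 21777 + 39557 = 61334$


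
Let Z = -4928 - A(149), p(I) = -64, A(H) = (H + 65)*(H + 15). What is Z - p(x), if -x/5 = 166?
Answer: -39960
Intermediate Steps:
A(H) = (15 + H)*(65 + H) (A(H) = (65 + H)*(15 + H) = (15 + H)*(65 + H))
x = -830 (x = -5*166 = -830)
Z = -40024 (Z = -4928 - (975 + 149² + 80*149) = -4928 - (975 + 22201 + 11920) = -4928 - 1*35096 = -4928 - 35096 = -40024)
Z - p(x) = -40024 - 1*(-64) = -40024 + 64 = -39960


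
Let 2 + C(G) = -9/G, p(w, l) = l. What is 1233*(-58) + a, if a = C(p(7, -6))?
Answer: -143029/2 ≈ -71515.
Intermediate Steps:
C(G) = -2 - 9/G
a = -½ (a = -2 - 9/(-6) = -2 - 9*(-⅙) = -2 + 3/2 = -½ ≈ -0.50000)
1233*(-58) + a = 1233*(-58) - ½ = -71514 - ½ = -143029/2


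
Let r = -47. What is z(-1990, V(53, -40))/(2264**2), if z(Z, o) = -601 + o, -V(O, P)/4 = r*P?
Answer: -8121/5125696 ≈ -0.0015844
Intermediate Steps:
V(O, P) = 188*P (V(O, P) = -(-188)*P = 188*P)
z(-1990, V(53, -40))/(2264**2) = (-601 + 188*(-40))/(2264**2) = (-601 - 7520)/5125696 = -8121*1/5125696 = -8121/5125696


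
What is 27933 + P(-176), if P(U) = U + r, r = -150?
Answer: 27607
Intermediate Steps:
P(U) = -150 + U (P(U) = U - 150 = -150 + U)
27933 + P(-176) = 27933 + (-150 - 176) = 27933 - 326 = 27607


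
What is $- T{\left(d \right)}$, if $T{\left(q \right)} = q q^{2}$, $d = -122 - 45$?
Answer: $4657463$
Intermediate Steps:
$d = -167$
$T{\left(q \right)} = q^{3}$
$- T{\left(d \right)} = - \left(-167\right)^{3} = \left(-1\right) \left(-4657463\right) = 4657463$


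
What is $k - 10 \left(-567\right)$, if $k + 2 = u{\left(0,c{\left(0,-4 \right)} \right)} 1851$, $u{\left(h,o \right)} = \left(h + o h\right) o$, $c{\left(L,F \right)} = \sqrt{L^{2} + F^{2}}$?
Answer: $5668$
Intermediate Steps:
$c{\left(L,F \right)} = \sqrt{F^{2} + L^{2}}$
$u{\left(h,o \right)} = o \left(h + h o\right)$ ($u{\left(h,o \right)} = \left(h + h o\right) o = o \left(h + h o\right)$)
$k = -2$ ($k = -2 + 0 \sqrt{\left(-4\right)^{2} + 0^{2}} \left(1 + \sqrt{\left(-4\right)^{2} + 0^{2}}\right) 1851 = -2 + 0 \sqrt{16 + 0} \left(1 + \sqrt{16 + 0}\right) 1851 = -2 + 0 \sqrt{16} \left(1 + \sqrt{16}\right) 1851 = -2 + 0 \cdot 4 \left(1 + 4\right) 1851 = -2 + 0 \cdot 4 \cdot 5 \cdot 1851 = -2 + 0 \cdot 1851 = -2 + 0 = -2$)
$k - 10 \left(-567\right) = -2 - 10 \left(-567\right) = -2 - -5670 = -2 + 5670 = 5668$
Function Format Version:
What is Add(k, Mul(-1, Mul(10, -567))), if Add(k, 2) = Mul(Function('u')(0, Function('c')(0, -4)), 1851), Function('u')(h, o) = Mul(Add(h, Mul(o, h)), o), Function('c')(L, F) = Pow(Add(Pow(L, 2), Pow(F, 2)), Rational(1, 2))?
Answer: 5668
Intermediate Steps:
Function('c')(L, F) = Pow(Add(Pow(F, 2), Pow(L, 2)), Rational(1, 2))
Function('u')(h, o) = Mul(o, Add(h, Mul(h, o))) (Function('u')(h, o) = Mul(Add(h, Mul(h, o)), o) = Mul(o, Add(h, Mul(h, o))))
k = -2 (k = Add(-2, Mul(Mul(0, Pow(Add(Pow(-4, 2), Pow(0, 2)), Rational(1, 2)), Add(1, Pow(Add(Pow(-4, 2), Pow(0, 2)), Rational(1, 2)))), 1851)) = Add(-2, Mul(Mul(0, Pow(Add(16, 0), Rational(1, 2)), Add(1, Pow(Add(16, 0), Rational(1, 2)))), 1851)) = Add(-2, Mul(Mul(0, Pow(16, Rational(1, 2)), Add(1, Pow(16, Rational(1, 2)))), 1851)) = Add(-2, Mul(Mul(0, 4, Add(1, 4)), 1851)) = Add(-2, Mul(Mul(0, 4, 5), 1851)) = Add(-2, Mul(0, 1851)) = Add(-2, 0) = -2)
Add(k, Mul(-1, Mul(10, -567))) = Add(-2, Mul(-1, Mul(10, -567))) = Add(-2, Mul(-1, -5670)) = Add(-2, 5670) = 5668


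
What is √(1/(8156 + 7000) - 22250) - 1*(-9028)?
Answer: 9028 + I*√141970040579/2526 ≈ 9028.0 + 149.16*I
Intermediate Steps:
√(1/(8156 + 7000) - 22250) - 1*(-9028) = √(1/15156 - 22250) + 9028 = √(-337220999/15156) + 9028 = I*√141970040579/2526 + 9028 = 9028 + I*√141970040579/2526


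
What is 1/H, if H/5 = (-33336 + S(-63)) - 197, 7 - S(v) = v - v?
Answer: -1/167630 ≈ -5.9655e-6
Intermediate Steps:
S(v) = 7 (S(v) = 7 - (v - v) = 7 - 1*0 = 7 + 0 = 7)
H = -167630 (H = 5*((-33336 + 7) - 197) = 5*(-33329 - 197) = 5*(-33526) = -167630)
1/H = 1/(-167630) = -1/167630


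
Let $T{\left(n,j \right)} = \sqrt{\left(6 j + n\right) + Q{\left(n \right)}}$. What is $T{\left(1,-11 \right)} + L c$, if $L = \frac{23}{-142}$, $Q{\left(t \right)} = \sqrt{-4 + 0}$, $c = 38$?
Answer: $- \frac{437}{71} + \sqrt{-65 + 2 i} \approx -6.0309 + 8.0632 i$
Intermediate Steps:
$Q{\left(t \right)} = 2 i$ ($Q{\left(t \right)} = \sqrt{-4} = 2 i$)
$L = - \frac{23}{142}$ ($L = 23 \left(- \frac{1}{142}\right) = - \frac{23}{142} \approx -0.16197$)
$T{\left(n,j \right)} = \sqrt{n + 2 i + 6 j}$ ($T{\left(n,j \right)} = \sqrt{\left(6 j + n\right) + 2 i} = \sqrt{\left(n + 6 j\right) + 2 i} = \sqrt{n + 2 i + 6 j}$)
$T{\left(1,-11 \right)} + L c = \sqrt{1 + 2 i + 6 \left(-11\right)} - \frac{437}{71} = \sqrt{1 + 2 i - 66} - \frac{437}{71} = \sqrt{-65 + 2 i} - \frac{437}{71} = - \frac{437}{71} + \sqrt{-65 + 2 i}$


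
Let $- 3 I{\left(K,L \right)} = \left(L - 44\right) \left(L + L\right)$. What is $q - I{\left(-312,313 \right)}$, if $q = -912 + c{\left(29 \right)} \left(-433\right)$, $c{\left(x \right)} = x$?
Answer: $\frac{127987}{3} \approx 42662.0$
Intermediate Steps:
$I{\left(K,L \right)} = - \frac{2 L \left(-44 + L\right)}{3}$ ($I{\left(K,L \right)} = - \frac{\left(L - 44\right) \left(L + L\right)}{3} = - \frac{\left(-44 + L\right) 2 L}{3} = - \frac{2 L \left(-44 + L\right)}{3}$)
$q = -13469$ ($q = -912 + 29 \left(-433\right) = -912 - 12557 = -13469$)
$q - I{\left(-312,313 \right)} = -13469 - \frac{2}{3} \cdot 313 \left(44 - 313\right) = -13469 - \frac{2}{3} \cdot 313 \left(-269\right) = -13469 - - \frac{168394}{3} = -13469 + \frac{168394}{3} = \frac{127987}{3}$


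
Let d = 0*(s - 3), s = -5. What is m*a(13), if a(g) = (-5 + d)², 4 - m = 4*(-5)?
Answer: 600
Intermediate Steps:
d = 0 (d = 0*(-5 - 3) = 0*(-8) = 0)
m = 24 (m = 4 - 4*(-5) = 4 - 1*(-20) = 4 + 20 = 24)
a(g) = 25 (a(g) = (-5 + 0)² = (-5)² = 25)
m*a(13) = 24*25 = 600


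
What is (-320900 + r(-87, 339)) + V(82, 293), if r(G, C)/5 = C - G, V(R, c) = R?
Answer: -318688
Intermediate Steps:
r(G, C) = -5*G + 5*C (r(G, C) = 5*(C - G) = -5*G + 5*C)
(-320900 + r(-87, 339)) + V(82, 293) = (-320900 + (-5*(-87) + 5*339)) + 82 = (-320900 + (435 + 1695)) + 82 = (-320900 + 2130) + 82 = -318770 + 82 = -318688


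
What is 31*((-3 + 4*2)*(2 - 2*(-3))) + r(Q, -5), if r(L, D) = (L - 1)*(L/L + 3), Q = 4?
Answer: 1252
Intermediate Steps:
r(L, D) = -4 + 4*L (r(L, D) = (-1 + L)*(1 + 3) = (-1 + L)*4 = -4 + 4*L)
31*((-3 + 4*2)*(2 - 2*(-3))) + r(Q, -5) = 31*((-3 + 4*2)*(2 - 2*(-3))) + (-4 + 4*4) = 31*((-3 + 8)*(2 + 6)) + (-4 + 16) = 31*(5*8) + 12 = 31*40 + 12 = 1240 + 12 = 1252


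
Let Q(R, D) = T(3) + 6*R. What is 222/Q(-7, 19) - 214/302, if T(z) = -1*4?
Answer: -19222/3473 ≈ -5.5347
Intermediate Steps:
T(z) = -4
Q(R, D) = -4 + 6*R
222/Q(-7, 19) - 214/302 = 222/(-4 + 6*(-7)) - 214/302 = 222/(-4 - 42) - 214*1/302 = 222/(-46) - 107/151 = 222*(-1/46) - 107/151 = -111/23 - 107/151 = -19222/3473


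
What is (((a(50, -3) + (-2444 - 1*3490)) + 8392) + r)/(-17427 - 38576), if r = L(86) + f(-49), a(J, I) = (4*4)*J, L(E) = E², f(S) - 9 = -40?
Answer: -10623/56003 ≈ -0.18969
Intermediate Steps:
f(S) = -31 (f(S) = 9 - 40 = -31)
a(J, I) = 16*J
r = 7365 (r = 86² - 31 = 7396 - 31 = 7365)
(((a(50, -3) + (-2444 - 1*3490)) + 8392) + r)/(-17427 - 38576) = (((16*50 + (-2444 - 1*3490)) + 8392) + 7365)/(-17427 - 38576) = (((800 + (-2444 - 3490)) + 8392) + 7365)/(-56003) = (((800 - 5934) + 8392) + 7365)*(-1/56003) = ((-5134 + 8392) + 7365)*(-1/56003) = (3258 + 7365)*(-1/56003) = 10623*(-1/56003) = -10623/56003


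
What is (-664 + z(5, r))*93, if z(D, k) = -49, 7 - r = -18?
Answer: -66309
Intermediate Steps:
r = 25 (r = 7 - 1*(-18) = 7 + 18 = 25)
(-664 + z(5, r))*93 = (-664 - 49)*93 = -713*93 = -66309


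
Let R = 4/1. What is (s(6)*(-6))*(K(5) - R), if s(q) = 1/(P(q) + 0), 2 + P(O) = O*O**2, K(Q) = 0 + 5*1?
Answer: -3/107 ≈ -0.028037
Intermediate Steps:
K(Q) = 5 (K(Q) = 0 + 5 = 5)
R = 4 (R = 4*1 = 4)
P(O) = -2 + O**3 (P(O) = -2 + O*O**2 = -2 + O**3)
s(q) = 1/(-2 + q**3) (s(q) = 1/((-2 + q**3) + 0) = 1/(-2 + q**3))
(s(6)*(-6))*(K(5) - R) = (-6/(-2 + 6**3))*(5 - 1*4) = (-6/(-2 + 216))*(5 - 4) = (-6/214)*1 = ((1/214)*(-6))*1 = -3/107*1 = -3/107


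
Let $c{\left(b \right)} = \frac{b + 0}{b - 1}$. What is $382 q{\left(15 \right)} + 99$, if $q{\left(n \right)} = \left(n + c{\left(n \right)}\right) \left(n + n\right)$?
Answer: $\frac{1289943}{7} \approx 1.8428 \cdot 10^{5}$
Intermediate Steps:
$c{\left(b \right)} = \frac{b}{-1 + b}$
$q{\left(n \right)} = 2 n \left(n + \frac{n}{-1 + n}\right)$ ($q{\left(n \right)} = \left(n + \frac{n}{-1 + n}\right) \left(n + n\right) = \left(n + \frac{n}{-1 + n}\right) 2 n = 2 n \left(n + \frac{n}{-1 + n}\right)$)
$382 q{\left(15 \right)} + 99 = 382 \frac{2 \cdot 15^{3}}{-1 + 15} + 99 = 382 \cdot 2 \cdot 3375 \cdot \frac{1}{14} + 99 = 382 \cdot \frac{3375}{7} + 99 = \frac{1289250}{7} + 99 = \frac{1289943}{7}$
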